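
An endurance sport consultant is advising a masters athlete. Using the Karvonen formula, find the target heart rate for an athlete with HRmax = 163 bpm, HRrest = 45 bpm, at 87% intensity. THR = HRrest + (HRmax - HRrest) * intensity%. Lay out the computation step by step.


HRR = 163 - 45 = 118
THR = 45 + 118 * 0.87
= 45 + 102.66
= 147.66 bpm

147.66 bpm


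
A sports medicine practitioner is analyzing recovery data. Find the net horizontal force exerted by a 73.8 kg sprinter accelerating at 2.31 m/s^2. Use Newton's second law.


Newton's second law: F = m * a
F = 73.8 * 2.31 = 170.48 N

170.48 N


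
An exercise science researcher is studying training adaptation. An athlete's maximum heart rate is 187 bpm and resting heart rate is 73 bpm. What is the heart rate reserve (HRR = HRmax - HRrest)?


HRR = HRmax - HRrest
= 187 - 73
= 114 bpm

114 bpm


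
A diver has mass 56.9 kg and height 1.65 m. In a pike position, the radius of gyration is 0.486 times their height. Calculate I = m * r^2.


r = 0.486 * 1.65 = 0.8019 m
I = m * r^2 = 56.9 * 0.643044 = 36.589 kg*m^2

36.589 kg*m^2


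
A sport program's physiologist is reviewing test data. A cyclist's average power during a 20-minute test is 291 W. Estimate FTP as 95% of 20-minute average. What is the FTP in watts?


FTP = 20-min power * 0.95
= 291 * 0.95
= 276.45 W

276.45 W


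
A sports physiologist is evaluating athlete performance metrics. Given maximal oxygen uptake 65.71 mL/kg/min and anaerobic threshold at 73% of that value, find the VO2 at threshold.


Percentage as decimal = 0.73
VO2 at AT = 65.71 * 0.73 = 47.97 mL/kg/min

47.97 mL/kg/min


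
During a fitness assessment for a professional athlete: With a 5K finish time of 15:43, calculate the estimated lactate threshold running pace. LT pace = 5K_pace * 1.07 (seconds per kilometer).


Race duration = 943 s for 5 km
Average pace = 943 / 5 = 188.6 s/km
LT pace = 188.6 * 1.07
= 201.8 s/km

201.8 s/km


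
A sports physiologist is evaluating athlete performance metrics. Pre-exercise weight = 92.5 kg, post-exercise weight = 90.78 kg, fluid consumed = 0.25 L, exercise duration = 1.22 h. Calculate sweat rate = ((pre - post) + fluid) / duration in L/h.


Weight loss = 92.5 - 90.78 = 1.72 kg (approx L)
Total sweat = 1.72 + 0.25 = 1.97 L
Sweat rate = 1.97 / 1.22 = 1.615 L/h

1.615 L/h


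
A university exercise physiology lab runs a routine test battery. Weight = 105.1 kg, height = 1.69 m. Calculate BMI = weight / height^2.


height^2 = 1.69^2 = 2.8561
BMI = 105.1 / 2.8561 = 36.8 kg/m^2

36.8 kg/m^2


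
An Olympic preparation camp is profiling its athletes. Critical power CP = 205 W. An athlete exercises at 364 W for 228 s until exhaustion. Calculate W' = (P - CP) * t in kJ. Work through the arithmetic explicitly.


P - CP = 364 - 205 = 159 W
W' = 159 * 228 = 36252 J
= 36252 / 1000 = 36.252 kJ

36.252 kJ


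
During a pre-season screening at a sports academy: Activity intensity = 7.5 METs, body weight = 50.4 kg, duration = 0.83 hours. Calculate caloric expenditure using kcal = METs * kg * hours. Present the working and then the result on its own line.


kcal = 7.5 * 50.4 * 0.83
= 378.0 * 0.83
= 313.74 kcal

313.74 kcal


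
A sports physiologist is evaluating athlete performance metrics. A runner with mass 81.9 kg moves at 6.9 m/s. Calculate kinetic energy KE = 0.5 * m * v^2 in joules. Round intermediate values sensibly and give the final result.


v^2 = 6.9^2 = 47.61
KE = 0.5 * 81.9 * 47.61
= 1949.63 J

1949.63 J


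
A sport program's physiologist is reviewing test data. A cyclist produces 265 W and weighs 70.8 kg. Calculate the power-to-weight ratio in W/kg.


P/W = power / mass
= 265 / 70.8
= 3.743 W/kg

3.743 W/kg


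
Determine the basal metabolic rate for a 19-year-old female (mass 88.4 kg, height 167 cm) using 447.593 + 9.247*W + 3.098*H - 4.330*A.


BMR = 447.593 + 9.247*88.4 + 3.098*167 - 4.330*19
= 1700.12 kcal/day

1700.12 kcal/day


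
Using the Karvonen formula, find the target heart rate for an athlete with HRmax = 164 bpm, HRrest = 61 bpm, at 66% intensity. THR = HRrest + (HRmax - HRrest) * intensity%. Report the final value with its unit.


HRR = 164 - 61 = 103
THR = 61 + 103 * 0.66
= 61 + 67.98
= 128.98 bpm

128.98 bpm


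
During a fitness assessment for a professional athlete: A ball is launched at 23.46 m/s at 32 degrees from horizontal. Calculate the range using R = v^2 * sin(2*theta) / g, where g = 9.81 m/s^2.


sin(2 * 32) = sin(64) = 0.898794
v^2 = 23.46^2 = 550.3716
R = 550.3716 * 0.898794 / 9.81
= 50.425 m

50.425 m


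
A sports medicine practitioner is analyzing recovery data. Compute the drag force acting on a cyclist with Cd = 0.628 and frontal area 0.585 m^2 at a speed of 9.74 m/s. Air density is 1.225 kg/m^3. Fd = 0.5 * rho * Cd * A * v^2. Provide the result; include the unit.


Step 1: v^2 = 94.8676
Step 2: Fd = 0.5 * 1.225 * 0.628 * 0.585 * 94.8676
= 21.347 N

21.347 N


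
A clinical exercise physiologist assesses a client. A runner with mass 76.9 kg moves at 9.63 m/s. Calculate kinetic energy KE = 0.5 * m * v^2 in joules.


v^2 = 9.63^2 = 92.7369
KE = 0.5 * 76.9 * 92.7369
= 3565.73 J

3565.73 J


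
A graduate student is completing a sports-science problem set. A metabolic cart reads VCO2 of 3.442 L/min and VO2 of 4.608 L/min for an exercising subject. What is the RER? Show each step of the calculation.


RER = VCO2 / VO2 = 3.442 / 4.608 = 0.747

0.747


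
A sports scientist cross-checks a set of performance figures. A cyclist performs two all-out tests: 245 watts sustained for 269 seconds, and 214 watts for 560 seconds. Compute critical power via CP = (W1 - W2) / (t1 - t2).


W1 = P1 * t1 = 245 * 269 = 65905 J
W2 = P2 * t2 = 214 * 560 = 119840 J
CP = (65905 - 119840) / (269 - 560)
= 185.34 W

185.34 W


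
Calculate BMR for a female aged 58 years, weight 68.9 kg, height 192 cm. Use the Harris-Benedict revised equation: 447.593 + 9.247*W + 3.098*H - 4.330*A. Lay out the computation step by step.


Substituting values:
W term = 9.247 * 68.9 = 637.1183
H term = 3.098 * 192 = 594.816
A term = 4.330 * 58 = 251.14
BMR = 1428.39 kcal/day

1428.39 kcal/day


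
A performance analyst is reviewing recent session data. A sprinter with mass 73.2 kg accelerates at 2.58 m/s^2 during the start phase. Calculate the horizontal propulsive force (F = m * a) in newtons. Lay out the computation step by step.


F = m * a
= 73.2 * 2.58
= 188.86 N

188.86 N


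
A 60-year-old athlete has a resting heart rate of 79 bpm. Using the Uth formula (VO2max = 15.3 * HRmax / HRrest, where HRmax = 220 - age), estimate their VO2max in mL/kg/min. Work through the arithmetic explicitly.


HRmax = 220 - 60 = 160 bpm
Ratio = HRmax / HRrest = 160 / 79 = 2.0253
VO2max = 15.3 * 2.0253 = 30.99 mL/kg/min

30.99 mL/kg/min


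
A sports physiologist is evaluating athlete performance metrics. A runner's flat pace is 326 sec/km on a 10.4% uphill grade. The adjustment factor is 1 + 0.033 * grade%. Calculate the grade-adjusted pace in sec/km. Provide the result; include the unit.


Factor = 1 + 0.033 * 10.4 = 1.3432
Adjusted pace = 326 * 1.3432
= 437.88 sec/km

437.88 s/km


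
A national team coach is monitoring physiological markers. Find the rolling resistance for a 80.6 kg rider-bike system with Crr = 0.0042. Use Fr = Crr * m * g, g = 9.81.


m * g = 80.6 * 9.81 = 790.686 N
Fr = 0.0042 * 790.686 = 3.321 N

3.321 N


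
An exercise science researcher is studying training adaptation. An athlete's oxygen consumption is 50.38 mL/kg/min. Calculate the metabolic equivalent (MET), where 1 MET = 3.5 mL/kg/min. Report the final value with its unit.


MET = VO2 / 3.5
= 50.38 / 3.5
= 14.39 METs

14.39 METs


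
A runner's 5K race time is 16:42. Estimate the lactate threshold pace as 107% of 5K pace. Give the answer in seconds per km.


Total race time = 16*60 + 42 = 1002 seconds
5K pace = 1002 / 5 = 200.4 sec/km
LT pace = 200.4 * 1.07 = 214.43 sec/km

214.43 s/km


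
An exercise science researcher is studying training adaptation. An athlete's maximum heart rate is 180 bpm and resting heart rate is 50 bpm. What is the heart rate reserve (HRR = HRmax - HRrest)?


HRR = HRmax - HRrest
= 180 - 50
= 130 bpm

130 bpm


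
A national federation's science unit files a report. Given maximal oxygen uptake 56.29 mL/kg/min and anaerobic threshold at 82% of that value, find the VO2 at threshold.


Percentage as decimal = 0.82
VO2 at AT = 56.29 * 0.82 = 46.16 mL/kg/min

46.16 mL/kg/min


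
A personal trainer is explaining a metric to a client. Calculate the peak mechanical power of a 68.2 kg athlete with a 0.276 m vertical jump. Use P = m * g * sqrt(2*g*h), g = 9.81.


First, sqrt(2gh) = sqrt(2 * 9.81 * 0.276)
= sqrt(5.41512) = 2.327041 m/s
Power = 68.2 * 9.81 * 2.327041 = 1556.89 W

1556.89 W


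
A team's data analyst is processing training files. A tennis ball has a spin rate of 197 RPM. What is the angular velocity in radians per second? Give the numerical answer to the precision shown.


Convert RPM to rad/s: multiply by 2*pi and divide by 60
omega = 197 * 2 * pi / 60
= 20.63 rad/s

20.63 rad/s


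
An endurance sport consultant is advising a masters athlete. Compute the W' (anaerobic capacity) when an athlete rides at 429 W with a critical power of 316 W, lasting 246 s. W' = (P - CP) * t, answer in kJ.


Above-CP power = 113 W
Duration = 246 s
W' = 113 * 246 = 27798 J
Convert: 27798 / 1000 = 27.798 kJ

27.798 kJ


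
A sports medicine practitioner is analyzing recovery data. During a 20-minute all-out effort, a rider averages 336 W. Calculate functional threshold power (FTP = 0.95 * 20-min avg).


FTP = 0.95 * 336
= 319.2 W

319.2 W


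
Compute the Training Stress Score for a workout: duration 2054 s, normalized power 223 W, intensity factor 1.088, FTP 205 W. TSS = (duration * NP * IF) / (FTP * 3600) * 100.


Product = 2054 * 223 * 1.088 = 498349.696
Base = 205 * 3600 = 738000
TSS = 498349.696 / 738000 * 100 = 67.53

67.53 TSS


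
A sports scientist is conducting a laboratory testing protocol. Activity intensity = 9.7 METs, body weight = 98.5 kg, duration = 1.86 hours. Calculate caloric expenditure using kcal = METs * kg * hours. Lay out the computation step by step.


kcal = 9.7 * 98.5 * 1.86
= 955.45 * 1.86
= 1777.14 kcal

1777.14 kcal


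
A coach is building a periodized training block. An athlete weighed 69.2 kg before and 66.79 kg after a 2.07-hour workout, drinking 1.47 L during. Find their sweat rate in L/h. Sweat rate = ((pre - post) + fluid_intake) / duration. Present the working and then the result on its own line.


Body mass change = 2.41 kg
Total sweat loss = 2.41 + 1.47 = 3.88 L
Rate = 3.88 / 2.07 = 1.874 L/h

1.874 L/h


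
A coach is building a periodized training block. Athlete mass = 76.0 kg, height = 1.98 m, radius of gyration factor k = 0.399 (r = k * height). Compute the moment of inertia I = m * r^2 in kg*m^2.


r = k * height = 0.399 * 1.98 = 0.79002 m
r^2 = 0.79002^2 = 0.624132
I = 76.0 * 0.624132 = 47.434 kg*m^2

47.434 kg*m^2


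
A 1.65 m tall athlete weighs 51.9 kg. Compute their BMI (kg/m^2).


height^2 = 2.7225 m^2
BMI = 51.9 / 2.7225 = 19.06 kg/m^2

19.06 kg/m^2


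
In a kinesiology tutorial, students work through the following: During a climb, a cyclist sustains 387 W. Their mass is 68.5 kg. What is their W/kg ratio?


Power-to-weight = 387 W / 68.5 kg
= 5.65 W/kg

5.65 W/kg


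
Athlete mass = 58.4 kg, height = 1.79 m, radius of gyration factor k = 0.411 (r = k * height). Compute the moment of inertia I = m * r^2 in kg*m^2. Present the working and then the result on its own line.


r = k * height = 0.411 * 1.79 = 0.73569 m
r^2 = 0.73569^2 = 0.54124
I = 58.4 * 0.54124 = 31.608 kg*m^2

31.608 kg*m^2


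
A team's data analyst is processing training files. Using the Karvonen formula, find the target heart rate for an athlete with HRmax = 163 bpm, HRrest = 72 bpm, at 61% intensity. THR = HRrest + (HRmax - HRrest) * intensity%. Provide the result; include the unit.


HRR = 163 - 72 = 91
THR = 72 + 91 * 0.61
= 72 + 55.51
= 127.51 bpm

127.51 bpm


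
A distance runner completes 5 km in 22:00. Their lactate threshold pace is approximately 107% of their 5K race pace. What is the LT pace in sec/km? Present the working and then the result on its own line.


Convert to seconds: 22 min 0 s = 1320 s
Pace per km = 1320 / 5 = 264.0 s/km
LT pace = 264.0 * 1.07 = 282.48 s/km

282.48 s/km


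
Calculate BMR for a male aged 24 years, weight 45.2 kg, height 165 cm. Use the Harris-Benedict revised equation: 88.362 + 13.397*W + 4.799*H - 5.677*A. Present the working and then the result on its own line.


Substituting values:
W term = 13.397 * 45.2 = 605.5444
H term = 4.799 * 165 = 791.835
A term = 5.677 * 24 = 136.248
BMR = 1349.49 kcal/day

1349.49 kcal/day


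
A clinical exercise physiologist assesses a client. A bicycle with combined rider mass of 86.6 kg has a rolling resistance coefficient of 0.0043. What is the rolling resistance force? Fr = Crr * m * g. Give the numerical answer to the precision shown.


Fr = 0.0043 * 86.6 * 9.81
= 0.37238 * 9.81
= 3.653 N

3.653 N


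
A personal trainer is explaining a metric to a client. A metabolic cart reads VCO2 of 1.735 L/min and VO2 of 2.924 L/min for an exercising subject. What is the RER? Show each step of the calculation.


RER = VCO2 / VO2 = 1.735 / 2.924 = 0.5934

0.5934


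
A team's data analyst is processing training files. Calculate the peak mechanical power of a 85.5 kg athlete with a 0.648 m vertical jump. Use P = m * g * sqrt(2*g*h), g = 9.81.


First, sqrt(2gh) = sqrt(2 * 9.81 * 0.648)
= sqrt(12.71376) = 3.565636 m/s
Power = 85.5 * 9.81 * 3.565636 = 2990.7 W

2990.7 W


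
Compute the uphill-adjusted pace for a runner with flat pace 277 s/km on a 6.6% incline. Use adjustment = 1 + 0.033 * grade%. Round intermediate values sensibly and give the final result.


Adjustment factor = 1 + 0.033 * 6.6 = 1.2178
Grade-adjusted pace = 277 * 1.2178 = 337.33 s/km

337.33 s/km


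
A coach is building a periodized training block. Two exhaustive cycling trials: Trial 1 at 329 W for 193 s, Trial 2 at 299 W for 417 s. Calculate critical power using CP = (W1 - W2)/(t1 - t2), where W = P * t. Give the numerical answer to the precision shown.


W1 = 329 * 193 = 63497 J
W2 = 299 * 417 = 124683 J
CP = (63497 - 124683) / (193 - 417)
= -61186 / -224
= 273.15 W

273.15 W


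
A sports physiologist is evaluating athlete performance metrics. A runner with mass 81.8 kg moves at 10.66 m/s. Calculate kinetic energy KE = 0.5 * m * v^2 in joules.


v^2 = 10.66^2 = 113.6356
KE = 0.5 * 81.8 * 113.6356
= 4647.7 J

4647.7 J


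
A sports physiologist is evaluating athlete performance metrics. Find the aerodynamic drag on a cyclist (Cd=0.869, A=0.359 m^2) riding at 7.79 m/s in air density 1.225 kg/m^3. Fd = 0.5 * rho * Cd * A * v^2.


Fd = 0.5 * 1.225 * 0.869 * 0.359 * 7.79^2
= 0.5 * 1.225 * 0.869 * 0.359 * 60.6841
= 11.596 N

11.596 N


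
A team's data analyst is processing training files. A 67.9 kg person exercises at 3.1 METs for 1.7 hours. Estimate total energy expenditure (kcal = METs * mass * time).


Energy = METs * mass(kg) * time(h)
= 3.1 * 67.9 * 1.7
= 357.83 kcal

357.83 kcal


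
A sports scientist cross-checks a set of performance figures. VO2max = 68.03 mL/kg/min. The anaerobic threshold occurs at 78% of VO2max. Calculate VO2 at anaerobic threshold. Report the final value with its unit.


AT fraction = 78 / 100 = 0.78
AT VO2 = 68.03 * 0.78
= 53.06 mL/kg/min

53.06 mL/kg/min


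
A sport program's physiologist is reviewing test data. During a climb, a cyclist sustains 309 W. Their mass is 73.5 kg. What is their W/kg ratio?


Power-to-weight = 309 W / 73.5 kg
= 4.204 W/kg

4.204 W/kg


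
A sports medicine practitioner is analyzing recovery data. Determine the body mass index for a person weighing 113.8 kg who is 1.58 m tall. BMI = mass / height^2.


BMI = mass / height^2
= 113.8 / 1.58^2
= 113.8 / 2.4964
= 45.59 kg/m^2

45.59 kg/m^2


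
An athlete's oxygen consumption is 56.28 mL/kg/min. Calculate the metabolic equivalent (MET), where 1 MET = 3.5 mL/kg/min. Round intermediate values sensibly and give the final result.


MET = VO2 / 3.5
= 56.28 / 3.5
= 16.08 METs

16.08 METs


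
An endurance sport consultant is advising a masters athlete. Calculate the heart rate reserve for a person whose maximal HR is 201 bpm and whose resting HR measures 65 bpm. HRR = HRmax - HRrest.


HRmax = 201 bpm
HRrest = 65 bpm
HRR = 201 - 65 = 136 bpm

136 bpm


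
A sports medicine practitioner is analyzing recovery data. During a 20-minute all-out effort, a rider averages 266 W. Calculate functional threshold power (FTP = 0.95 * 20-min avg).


FTP = 0.95 * 266
= 252.7 W

252.7 W


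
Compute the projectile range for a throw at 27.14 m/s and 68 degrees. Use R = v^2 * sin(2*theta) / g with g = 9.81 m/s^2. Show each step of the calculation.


Two times the angle = 136 degrees
sin(136) = 0.694658
R = 736.5796 * 0.694658 / 9.81 = 52.158 m

52.158 m


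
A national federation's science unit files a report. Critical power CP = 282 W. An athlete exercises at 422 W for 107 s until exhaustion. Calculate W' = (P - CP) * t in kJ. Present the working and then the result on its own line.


P - CP = 422 - 282 = 140 W
W' = 140 * 107 = 14980 J
= 14980 / 1000 = 14.98 kJ

14.98 kJ


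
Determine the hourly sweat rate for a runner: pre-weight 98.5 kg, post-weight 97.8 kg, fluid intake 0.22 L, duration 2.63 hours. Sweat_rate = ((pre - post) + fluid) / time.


Mass lost = 98.5 - 97.8 = 0.7 kg
Add fluid consumed: 0.7 + 0.22 = 0.92 L total sweat
Sweat rate = 0.92 / 2.63 = 0.35 L/h

0.35 L/h


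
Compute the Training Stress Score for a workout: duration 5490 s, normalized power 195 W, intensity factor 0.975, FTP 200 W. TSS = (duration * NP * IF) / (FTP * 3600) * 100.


Product = 5490 * 195 * 0.975 = 1043786.25
Base = 200 * 3600 = 720000
TSS = 1043786.25 / 720000 * 100 = 144.97

144.97 TSS


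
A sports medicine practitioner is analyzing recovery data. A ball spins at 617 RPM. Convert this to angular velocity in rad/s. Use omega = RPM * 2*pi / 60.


omega = 617 * 2 * pi / 60
= 617 * 6.28318531 / 60
= 3876.725 / 60
= 64.612 rad/s

64.612 rad/s


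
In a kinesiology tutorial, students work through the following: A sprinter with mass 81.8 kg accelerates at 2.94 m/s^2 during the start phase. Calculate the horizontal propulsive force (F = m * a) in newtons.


F = m * a
= 81.8 * 2.94
= 240.49 N

240.49 N


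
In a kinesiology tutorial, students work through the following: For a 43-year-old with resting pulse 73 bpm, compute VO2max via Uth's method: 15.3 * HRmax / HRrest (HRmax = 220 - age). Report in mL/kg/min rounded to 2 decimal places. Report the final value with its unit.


Step 1: HRmax = 220 - 43 = 177 bpm
Step 2: Ratio = 177 / 73 = 2.4247
Step 3: VO2max = 15.3 * 2.4247 = 37.1 mL/kg/min

37.1 mL/kg/min


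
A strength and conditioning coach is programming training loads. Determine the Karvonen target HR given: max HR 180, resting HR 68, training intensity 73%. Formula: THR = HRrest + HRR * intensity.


HRR = HRmax - HRrest = 180 - 68 = 112
THR = 68 + 112 * 0.73
= 149.76 bpm

149.76 bpm


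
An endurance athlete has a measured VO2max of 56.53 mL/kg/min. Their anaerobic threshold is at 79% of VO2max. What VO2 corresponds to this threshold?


Anaerobic threshold VO2 = VO2max * 79%
= 56.53 * 0.79
= 44.66 mL/kg/min

44.66 mL/kg/min


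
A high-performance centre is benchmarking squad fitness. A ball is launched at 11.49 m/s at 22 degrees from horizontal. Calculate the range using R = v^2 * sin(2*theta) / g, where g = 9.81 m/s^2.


sin(2 * 22) = sin(44) = 0.694658
v^2 = 11.49^2 = 132.0201
R = 132.0201 * 0.694658 / 9.81
= 9.349 m

9.349 m


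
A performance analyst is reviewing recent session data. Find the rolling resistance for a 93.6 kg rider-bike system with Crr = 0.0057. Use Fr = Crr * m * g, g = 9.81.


m * g = 93.6 * 9.81 = 918.216 N
Fr = 0.0057 * 918.216 = 5.234 N

5.234 N


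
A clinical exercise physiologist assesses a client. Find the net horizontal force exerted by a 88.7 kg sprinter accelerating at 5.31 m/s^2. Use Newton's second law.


Newton's second law: F = m * a
F = 88.7 * 5.31 = 471.0 N

471.0 N


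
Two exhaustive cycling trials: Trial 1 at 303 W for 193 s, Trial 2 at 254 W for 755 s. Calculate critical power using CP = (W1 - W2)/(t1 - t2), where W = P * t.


W1 = 303 * 193 = 58479 J
W2 = 254 * 755 = 191770 J
CP = (58479 - 191770) / (193 - 755)
= -133291 / -562
= 237.17 W

237.17 W


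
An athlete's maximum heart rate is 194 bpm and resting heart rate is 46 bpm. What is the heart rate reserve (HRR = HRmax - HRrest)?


HRR = HRmax - HRrest
= 194 - 46
= 148 bpm

148 bpm


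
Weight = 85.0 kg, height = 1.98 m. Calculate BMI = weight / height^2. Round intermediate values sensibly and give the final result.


height^2 = 1.98^2 = 3.9204
BMI = 85.0 / 3.9204 = 21.68 kg/m^2

21.68 kg/m^2


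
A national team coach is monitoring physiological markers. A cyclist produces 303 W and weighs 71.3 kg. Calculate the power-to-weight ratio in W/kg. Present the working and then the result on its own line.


P/W = power / mass
= 303 / 71.3
= 4.25 W/kg

4.25 W/kg


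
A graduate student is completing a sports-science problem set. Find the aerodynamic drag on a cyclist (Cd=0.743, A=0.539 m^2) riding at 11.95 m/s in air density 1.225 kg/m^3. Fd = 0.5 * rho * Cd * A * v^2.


Fd = 0.5 * 1.225 * 0.743 * 0.539 * 11.95^2
= 0.5 * 1.225 * 0.743 * 0.539 * 142.8025
= 35.028 N

35.028 N


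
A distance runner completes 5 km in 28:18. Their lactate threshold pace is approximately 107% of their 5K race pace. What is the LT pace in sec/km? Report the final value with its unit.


Convert to seconds: 28 min 18 s = 1698 s
Pace per km = 1698 / 5 = 339.6 s/km
LT pace = 339.6 * 1.07 = 363.37 s/km

363.37 s/km


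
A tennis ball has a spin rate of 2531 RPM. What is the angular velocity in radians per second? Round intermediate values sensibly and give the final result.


Convert RPM to rad/s: multiply by 2*pi and divide by 60
omega = 2531 * 2 * pi / 60
= 265.046 rad/s

265.046 rad/s


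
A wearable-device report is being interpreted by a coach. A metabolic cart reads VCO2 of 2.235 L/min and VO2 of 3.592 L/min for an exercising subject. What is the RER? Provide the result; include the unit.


RER = VCO2 / VO2 = 2.235 / 3.592 = 0.6222

0.6222


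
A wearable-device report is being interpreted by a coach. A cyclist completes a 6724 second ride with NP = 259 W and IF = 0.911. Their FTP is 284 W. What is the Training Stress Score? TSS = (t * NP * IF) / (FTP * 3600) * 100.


t * NP * IF = 6724 * 259 * 0.911 = 1586521.076
FTP * 3600 = 1022400
TSS = (1586521.076 / 1022400) * 100 = 155.18

155.18 TSS


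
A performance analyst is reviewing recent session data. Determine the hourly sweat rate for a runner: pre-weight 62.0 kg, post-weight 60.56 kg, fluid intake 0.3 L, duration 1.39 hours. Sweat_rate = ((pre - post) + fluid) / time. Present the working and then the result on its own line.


Mass lost = 62.0 - 60.56 = 1.44 kg
Add fluid consumed: 1.44 + 0.3 = 1.74 L total sweat
Sweat rate = 1.74 / 1.39 = 1.252 L/h

1.252 L/h


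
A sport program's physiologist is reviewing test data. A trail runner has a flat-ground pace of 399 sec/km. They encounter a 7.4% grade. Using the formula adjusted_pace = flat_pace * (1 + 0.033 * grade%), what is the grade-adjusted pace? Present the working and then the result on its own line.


Grade factor = 1 + 0.033 * 7.4 = 1.2442
Adjusted = 399 * 1.2442 = 496.44 sec/km

496.44 s/km


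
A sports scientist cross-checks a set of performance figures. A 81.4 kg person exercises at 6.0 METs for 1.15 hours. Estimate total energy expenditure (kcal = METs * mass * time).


Energy = METs * mass(kg) * time(h)
= 6.0 * 81.4 * 1.15
= 561.66 kcal

561.66 kcal


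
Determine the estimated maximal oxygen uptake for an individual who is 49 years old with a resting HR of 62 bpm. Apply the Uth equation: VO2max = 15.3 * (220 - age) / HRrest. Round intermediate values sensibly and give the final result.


HRmax = 220 - 49 = 171
VO2max = 15.3 * (171 / 62)
= 15.3 * 2.7581
= 42.2 mL/kg/min

42.2 mL/kg/min


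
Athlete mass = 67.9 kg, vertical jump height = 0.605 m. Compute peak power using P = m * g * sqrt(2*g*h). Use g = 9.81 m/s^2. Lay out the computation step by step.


sqrt(2 * 9.81 * 0.605) = sqrt(11.8701) = 3.445301 m/s
P = 67.9 * 9.81 * 3.445301
= 2294.91 W

2294.91 W


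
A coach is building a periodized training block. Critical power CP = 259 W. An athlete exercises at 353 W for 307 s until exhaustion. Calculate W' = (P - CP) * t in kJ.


P - CP = 353 - 259 = 94 W
W' = 94 * 307 = 28858 J
= 28858 / 1000 = 28.858 kJ

28.858 kJ


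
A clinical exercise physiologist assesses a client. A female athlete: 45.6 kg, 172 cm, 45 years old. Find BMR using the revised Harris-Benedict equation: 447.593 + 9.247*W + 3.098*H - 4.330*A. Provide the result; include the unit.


Intercept = 447.593
Weight contribution = 9.247 * 45.6 = 421.6632
Height contribution = 3.098 * 172 = 532.856
Age contribution = 4.33 * 45 = 194.85
BMR = 447.593 + 421.6632 + 532.856 - 194.85
= 1207.26 kcal/day

1207.26 kcal/day


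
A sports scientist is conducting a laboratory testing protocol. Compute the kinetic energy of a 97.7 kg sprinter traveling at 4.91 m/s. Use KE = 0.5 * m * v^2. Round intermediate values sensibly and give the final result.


Velocity squared = 24.1081
KE = 0.5 * 97.7 * 24.1081 = 1177.68 J

1177.68 J


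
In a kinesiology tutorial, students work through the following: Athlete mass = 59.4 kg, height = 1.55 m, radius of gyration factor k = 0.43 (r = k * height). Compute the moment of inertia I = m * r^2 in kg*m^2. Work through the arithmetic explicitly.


r = k * height = 0.43 * 1.55 = 0.6665 m
r^2 = 0.6665^2 = 0.444222
I = 59.4 * 0.444222 = 26.387 kg*m^2

26.387 kg*m^2


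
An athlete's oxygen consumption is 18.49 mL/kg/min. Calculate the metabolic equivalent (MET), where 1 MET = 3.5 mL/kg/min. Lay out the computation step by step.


MET = VO2 / 3.5
= 18.49 / 3.5
= 5.28 METs

5.28 METs


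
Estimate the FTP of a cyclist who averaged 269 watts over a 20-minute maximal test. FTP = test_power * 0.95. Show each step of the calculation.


FTP = 269 * 0.95 = 255.55 W

255.55 W


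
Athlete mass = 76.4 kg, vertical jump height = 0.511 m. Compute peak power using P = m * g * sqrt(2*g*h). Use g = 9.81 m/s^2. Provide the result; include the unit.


sqrt(2 * 9.81 * 0.511) = sqrt(10.02582) = 3.166358 m/s
P = 76.4 * 9.81 * 3.166358
= 2373.13 W

2373.13 W


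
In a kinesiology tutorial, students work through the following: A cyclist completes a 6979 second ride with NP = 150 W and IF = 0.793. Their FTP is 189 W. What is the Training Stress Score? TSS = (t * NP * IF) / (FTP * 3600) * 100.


t * NP * IF = 6979 * 150 * 0.793 = 830152.05
FTP * 3600 = 680400
TSS = (830152.05 / 680400) * 100 = 122.01

122.01 TSS


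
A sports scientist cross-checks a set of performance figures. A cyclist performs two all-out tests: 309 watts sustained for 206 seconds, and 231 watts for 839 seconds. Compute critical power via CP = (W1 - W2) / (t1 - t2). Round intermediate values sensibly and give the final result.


W1 = P1 * t1 = 309 * 206 = 63654 J
W2 = P2 * t2 = 231 * 839 = 193809 J
CP = (63654 - 193809) / (206 - 839)
= 205.62 W

205.62 W


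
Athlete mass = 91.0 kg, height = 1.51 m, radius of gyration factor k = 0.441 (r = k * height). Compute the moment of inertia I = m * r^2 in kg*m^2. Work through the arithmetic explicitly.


r = k * height = 0.441 * 1.51 = 0.66591 m
r^2 = 0.66591^2 = 0.443436
I = 91.0 * 0.443436 = 40.353 kg*m^2

40.353 kg*m^2


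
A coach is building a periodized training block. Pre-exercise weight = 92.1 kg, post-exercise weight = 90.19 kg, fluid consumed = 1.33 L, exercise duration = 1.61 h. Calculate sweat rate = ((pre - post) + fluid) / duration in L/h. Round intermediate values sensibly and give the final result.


Weight loss = 92.1 - 90.19 = 1.91 kg (approx L)
Total sweat = 1.91 + 1.33 = 3.24 L
Sweat rate = 3.24 / 1.61 = 2.012 L/h

2.012 L/h


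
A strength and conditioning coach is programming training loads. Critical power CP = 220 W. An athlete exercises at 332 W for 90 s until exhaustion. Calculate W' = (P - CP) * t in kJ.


P - CP = 332 - 220 = 112 W
W' = 112 * 90 = 10080 J
= 10080 / 1000 = 10.08 kJ

10.08 kJ


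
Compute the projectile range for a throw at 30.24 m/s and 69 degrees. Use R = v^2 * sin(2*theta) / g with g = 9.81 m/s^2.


Two times the angle = 138 degrees
sin(138) = 0.669131
R = 914.4576 * 0.669131 / 9.81 = 62.374 m

62.374 m


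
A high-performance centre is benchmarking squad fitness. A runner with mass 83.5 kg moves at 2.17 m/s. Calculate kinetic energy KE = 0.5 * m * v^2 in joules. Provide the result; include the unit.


v^2 = 2.17^2 = 4.7089
KE = 0.5 * 83.5 * 4.7089
= 196.6 J

196.6 J


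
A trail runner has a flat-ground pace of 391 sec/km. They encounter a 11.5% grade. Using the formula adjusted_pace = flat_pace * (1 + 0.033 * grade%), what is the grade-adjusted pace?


Grade factor = 1 + 0.033 * 11.5 = 1.3795
Adjusted = 391 * 1.3795 = 539.38 sec/km

539.38 s/km


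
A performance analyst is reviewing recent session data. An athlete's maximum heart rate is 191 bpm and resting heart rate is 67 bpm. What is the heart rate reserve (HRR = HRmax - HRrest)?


HRR = HRmax - HRrest
= 191 - 67
= 124 bpm

124 bpm


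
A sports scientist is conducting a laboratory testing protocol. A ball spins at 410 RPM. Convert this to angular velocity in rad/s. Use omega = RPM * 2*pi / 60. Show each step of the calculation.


omega = 410 * 2 * pi / 60
= 410 * 6.28318531 / 60
= 2576.106 / 60
= 42.935 rad/s

42.935 rad/s


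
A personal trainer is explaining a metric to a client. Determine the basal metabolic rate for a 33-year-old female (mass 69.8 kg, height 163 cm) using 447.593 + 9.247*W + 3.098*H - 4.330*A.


BMR = 447.593 + 9.247*69.8 + 3.098*163 - 4.330*33
= 1455.12 kcal/day

1455.12 kcal/day


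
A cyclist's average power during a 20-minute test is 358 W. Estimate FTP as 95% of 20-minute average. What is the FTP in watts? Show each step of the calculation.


FTP = 20-min power * 0.95
= 358 * 0.95
= 340.1 W

340.1 W


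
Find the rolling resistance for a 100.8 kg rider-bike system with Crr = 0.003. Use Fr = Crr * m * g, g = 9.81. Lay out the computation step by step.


m * g = 100.8 * 9.81 = 988.848 N
Fr = 0.003 * 988.848 = 2.967 N

2.967 N


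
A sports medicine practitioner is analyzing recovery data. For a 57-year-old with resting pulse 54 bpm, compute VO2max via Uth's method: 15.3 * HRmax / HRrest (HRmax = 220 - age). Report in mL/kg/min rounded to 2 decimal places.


Step 1: HRmax = 220 - 57 = 163 bpm
Step 2: Ratio = 163 / 54 = 3.0185
Step 3: VO2max = 15.3 * 3.0185 = 46.18 mL/kg/min

46.18 mL/kg/min


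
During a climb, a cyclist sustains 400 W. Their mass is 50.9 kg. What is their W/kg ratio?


Power-to-weight = 400 W / 50.9 kg
= 7.859 W/kg

7.859 W/kg


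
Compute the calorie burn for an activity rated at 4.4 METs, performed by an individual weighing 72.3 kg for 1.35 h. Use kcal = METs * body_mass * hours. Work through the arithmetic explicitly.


Product of METs and mass = 4.4 * 72.3 = 318.12
Total kcal = 318.12 * 1.35 = 429.46 kcal

429.46 kcal


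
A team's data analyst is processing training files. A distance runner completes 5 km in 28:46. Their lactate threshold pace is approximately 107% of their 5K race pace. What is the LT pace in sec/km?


Convert to seconds: 28 min 46 s = 1726 s
Pace per km = 1726 / 5 = 345.2 s/km
LT pace = 345.2 * 1.07 = 369.36 s/km

369.36 s/km


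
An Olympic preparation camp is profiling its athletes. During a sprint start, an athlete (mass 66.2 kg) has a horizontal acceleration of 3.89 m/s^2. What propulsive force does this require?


Propulsive force = mass * acceleration
= 66.2 kg * 3.89 m/s^2
= 257.52 N

257.52 N


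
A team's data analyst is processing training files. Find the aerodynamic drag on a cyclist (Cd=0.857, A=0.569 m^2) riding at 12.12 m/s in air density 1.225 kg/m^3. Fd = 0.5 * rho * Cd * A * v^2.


Fd = 0.5 * 1.225 * 0.857 * 0.569 * 12.12^2
= 0.5 * 1.225 * 0.857 * 0.569 * 146.8944
= 43.874 N

43.874 N


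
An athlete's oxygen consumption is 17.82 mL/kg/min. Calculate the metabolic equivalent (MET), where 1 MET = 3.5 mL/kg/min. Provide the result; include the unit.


MET = VO2 / 3.5
= 17.82 / 3.5
= 5.09 METs

5.09 METs


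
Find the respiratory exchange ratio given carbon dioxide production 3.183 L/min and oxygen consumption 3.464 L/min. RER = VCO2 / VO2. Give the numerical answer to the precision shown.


VCO2 = 3.183 L/min
VO2 = 3.464 L/min
RER = 3.183 / 3.464 = 0.9189

0.9189


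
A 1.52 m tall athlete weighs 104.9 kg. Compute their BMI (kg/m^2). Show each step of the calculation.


height^2 = 2.3104 m^2
BMI = 104.9 / 2.3104 = 45.4 kg/m^2

45.4 kg/m^2


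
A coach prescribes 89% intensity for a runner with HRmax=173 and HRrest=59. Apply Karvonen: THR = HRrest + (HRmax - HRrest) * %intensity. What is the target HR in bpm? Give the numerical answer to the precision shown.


Heart rate reserve = 173 - 59 = 114
Intensity fraction = 89 / 100 = 0.89
THR = 59 + 114 * 0.89 = 160.46 bpm

160.46 bpm


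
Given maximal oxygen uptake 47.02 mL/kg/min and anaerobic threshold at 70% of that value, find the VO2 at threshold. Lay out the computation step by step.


Percentage as decimal = 0.7
VO2 at AT = 47.02 * 0.7 = 32.91 mL/kg/min

32.91 mL/kg/min


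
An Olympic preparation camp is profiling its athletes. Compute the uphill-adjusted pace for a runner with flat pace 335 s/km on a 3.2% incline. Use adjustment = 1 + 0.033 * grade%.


Adjustment factor = 1 + 0.033 * 3.2 = 1.1056
Grade-adjusted pace = 335 * 1.1056 = 370.38 s/km

370.38 s/km


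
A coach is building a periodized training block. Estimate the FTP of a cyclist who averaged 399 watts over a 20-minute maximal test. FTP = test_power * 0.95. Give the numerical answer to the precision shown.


FTP = 399 * 0.95 = 379.05 W

379.05 W


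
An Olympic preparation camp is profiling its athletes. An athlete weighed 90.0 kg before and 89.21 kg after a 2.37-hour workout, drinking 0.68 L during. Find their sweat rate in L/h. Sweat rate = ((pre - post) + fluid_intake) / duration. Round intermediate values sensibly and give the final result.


Body mass change = 0.79 kg
Total sweat loss = 0.79 + 0.68 = 1.47 L
Rate = 1.47 / 2.37 = 0.62 L/h

0.62 L/h


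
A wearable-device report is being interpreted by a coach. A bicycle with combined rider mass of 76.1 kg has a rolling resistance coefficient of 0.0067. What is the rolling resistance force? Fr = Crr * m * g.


Fr = 0.0067 * 76.1 * 9.81
= 0.50987 * 9.81
= 5.002 N

5.002 N


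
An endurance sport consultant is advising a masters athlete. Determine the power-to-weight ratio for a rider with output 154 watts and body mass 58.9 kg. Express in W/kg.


P/W = 154 / 58.9 = 2.615 W/kg

2.615 W/kg


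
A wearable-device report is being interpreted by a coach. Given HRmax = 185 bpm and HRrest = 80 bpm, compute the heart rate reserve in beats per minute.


Heart rate reserve = maximum HR minus resting HR
HRR = 185 - 80 = 105 bpm

105 bpm


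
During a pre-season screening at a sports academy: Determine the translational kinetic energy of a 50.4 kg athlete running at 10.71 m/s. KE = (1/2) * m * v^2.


KE = 0.5 * m * v^2
= 0.5 * 50.4 * 10.71^2
= 0.5 * 50.4 * 114.7041
= 2890.54 J

2890.54 J


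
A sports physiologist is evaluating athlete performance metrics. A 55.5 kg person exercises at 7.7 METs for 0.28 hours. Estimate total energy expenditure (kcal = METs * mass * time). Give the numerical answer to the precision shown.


Energy = METs * mass(kg) * time(h)
= 7.7 * 55.5 * 0.28
= 119.66 kcal

119.66 kcal


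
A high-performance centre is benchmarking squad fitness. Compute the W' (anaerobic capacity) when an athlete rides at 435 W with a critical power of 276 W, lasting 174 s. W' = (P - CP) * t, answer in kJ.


Above-CP power = 159 W
Duration = 174 s
W' = 159 * 174 = 27666 J
Convert: 27666 / 1000 = 27.666 kJ

27.666 kJ


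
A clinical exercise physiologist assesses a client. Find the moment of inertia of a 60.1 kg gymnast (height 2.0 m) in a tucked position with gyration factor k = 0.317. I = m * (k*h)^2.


Radius of gyration = 0.317 * 2.0 = 0.634 m
I = 60.1 * 0.634^2
= 60.1 * 0.401956
= 24.158 kg*m^2

24.158 kg*m^2


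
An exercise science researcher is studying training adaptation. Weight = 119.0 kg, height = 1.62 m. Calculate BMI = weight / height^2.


height^2 = 1.62^2 = 2.6244
BMI = 119.0 / 2.6244 = 45.34 kg/m^2

45.34 kg/m^2


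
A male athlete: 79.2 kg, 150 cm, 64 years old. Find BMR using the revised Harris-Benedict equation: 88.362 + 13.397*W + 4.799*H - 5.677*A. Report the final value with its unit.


Intercept = 88.362
Weight contribution = 13.397 * 79.2 = 1061.0424
Height contribution = 4.799 * 150 = 719.85
Age contribution = 5.677 * 64 = 363.328
BMR = 88.362 + 1061.0424 + 719.85 - 363.328
= 1505.93 kcal/day

1505.93 kcal/day


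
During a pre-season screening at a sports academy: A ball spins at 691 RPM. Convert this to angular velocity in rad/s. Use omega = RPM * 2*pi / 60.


omega = 691 * 2 * pi / 60
= 691 * 6.28318531 / 60
= 4341.681 / 60
= 72.361 rad/s

72.361 rad/s


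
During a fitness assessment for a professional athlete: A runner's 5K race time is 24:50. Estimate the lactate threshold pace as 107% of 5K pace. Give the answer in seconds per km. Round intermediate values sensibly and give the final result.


Total race time = 24*60 + 50 = 1490 seconds
5K pace = 1490 / 5 = 298.0 sec/km
LT pace = 298.0 * 1.07 = 318.86 sec/km

318.86 s/km


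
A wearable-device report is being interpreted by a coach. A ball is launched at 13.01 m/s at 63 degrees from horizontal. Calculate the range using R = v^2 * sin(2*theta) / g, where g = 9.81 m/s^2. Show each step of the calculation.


sin(2 * 63) = sin(126) = 0.809017
v^2 = 13.01^2 = 169.2601
R = 169.2601 * 0.809017 / 9.81
= 13.959 m

13.959 m


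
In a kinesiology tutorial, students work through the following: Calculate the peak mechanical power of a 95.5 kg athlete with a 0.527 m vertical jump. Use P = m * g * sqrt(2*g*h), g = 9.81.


First, sqrt(2gh) = sqrt(2 * 9.81 * 0.527)
= sqrt(10.33974) = 3.215547 m/s
Power = 95.5 * 9.81 * 3.215547 = 3012.5 W

3012.5 W


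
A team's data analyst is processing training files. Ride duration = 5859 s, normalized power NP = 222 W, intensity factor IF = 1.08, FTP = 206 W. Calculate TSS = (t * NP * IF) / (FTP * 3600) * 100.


Numerator = 5859 * 222 * 1.08 = 1404753.84
Denominator = 206 * 3600 = 741600
TSS = 1404753.84 / 741600 * 100
= 189.42

189.42 TSS


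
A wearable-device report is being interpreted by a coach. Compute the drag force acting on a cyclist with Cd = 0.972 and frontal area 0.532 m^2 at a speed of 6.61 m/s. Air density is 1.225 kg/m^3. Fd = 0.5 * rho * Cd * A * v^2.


Step 1: v^2 = 43.6921
Step 2: Fd = 0.5 * 1.225 * 0.972 * 0.532 * 43.6921
= 13.838 N

13.838 N


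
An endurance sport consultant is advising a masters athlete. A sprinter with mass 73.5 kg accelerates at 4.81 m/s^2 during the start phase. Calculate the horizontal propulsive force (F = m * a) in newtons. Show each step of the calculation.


F = m * a
= 73.5 * 4.81
= 353.54 N

353.54 N


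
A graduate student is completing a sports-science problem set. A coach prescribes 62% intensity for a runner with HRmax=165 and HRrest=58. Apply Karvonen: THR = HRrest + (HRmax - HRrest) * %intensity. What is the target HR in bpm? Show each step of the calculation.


Heart rate reserve = 165 - 58 = 107
Intensity fraction = 62 / 100 = 0.62
THR = 58 + 107 * 0.62 = 124.34 bpm

124.34 bpm
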